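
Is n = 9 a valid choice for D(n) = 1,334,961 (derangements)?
D(9) = (9-1)·[D(8) + D(7)] = 8·[14,833 + 1,854] = 133,496, which does not equal 1,334,961.
Final answer: No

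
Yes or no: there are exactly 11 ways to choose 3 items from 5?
No
C(5,3) = 10 ≠ 11.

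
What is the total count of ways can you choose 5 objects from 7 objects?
21

C(7,5) = 7! / (5! × (7-5)!)
         = 7! / (5! × 2!)
         = 21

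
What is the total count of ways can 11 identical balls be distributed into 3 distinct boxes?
78

Working:
C(11+3-1, 3-1) = C(13, 2) = 78.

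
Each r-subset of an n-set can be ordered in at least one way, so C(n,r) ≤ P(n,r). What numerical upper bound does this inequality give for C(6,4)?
360

P(6,4) = 6·5·4·3 = 360, so C(6,4) ≤ 360. (The bound is loose by a factor of 4! = 24: C(6,4) = 360/24 = 15.)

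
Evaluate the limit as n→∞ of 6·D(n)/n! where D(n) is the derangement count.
6/e

Solution: D(n)/n! → 1/e, so 6·D(n)/n! → 6/e.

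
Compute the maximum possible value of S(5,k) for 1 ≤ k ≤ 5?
Row S(5,k) for k = 1..5 (via S(n,k) = k·S(n−1,k) + S(n−1,k−1)): 1, 15, 25, 10, 1. The row is unimodal; maximum at k = 3: 25.

Answer: 25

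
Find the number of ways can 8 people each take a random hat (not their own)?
14,833
Using D(n) = (n-1)[D(n-1) + D(n-2)]:
D(8) = (8-1) × [D(7) + D(6)]
      = 7 × [1854 + 265]
      = 7 × 2119
      = 14,833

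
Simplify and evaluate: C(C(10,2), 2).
990

Solution: C(10,2) = 45, then C(45, 2) = 990.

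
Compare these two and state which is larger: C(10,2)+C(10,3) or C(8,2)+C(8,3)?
C(10,2)+C(10,3)
First=165, Second=84.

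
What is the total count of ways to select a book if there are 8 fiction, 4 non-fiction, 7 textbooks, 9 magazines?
28

By the addition principle: 8 + 4 + 7 + 9 = 28.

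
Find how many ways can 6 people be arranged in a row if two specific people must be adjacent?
240

Treat pair as unit: (6-1)! arrangements × 2 internal orders = 240.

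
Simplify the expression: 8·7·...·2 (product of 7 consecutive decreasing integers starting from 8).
40,320

This is P(8,7) = 8!/(1)! = 40,320.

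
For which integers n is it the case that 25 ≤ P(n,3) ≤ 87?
P(4,3)=24; P(5,3)=60; P(6,3)=120. So valid n = 5.

Answer: 5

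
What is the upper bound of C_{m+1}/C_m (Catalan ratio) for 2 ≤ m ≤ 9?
38/11

Explanation: C_{m+1}/C_m = 2(2m+1)/(m+2), which increases with m. Maximum at m = 9: 2·19/11 = 38/11.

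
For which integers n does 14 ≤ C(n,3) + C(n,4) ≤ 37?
5, 6
C(4,3)+C(4,4)=5; C(5,3)+C(5,4)=15; C(6,3)+C(6,4)=35; C(7,3)+C(7,4)=70. So valid n = 5, 6.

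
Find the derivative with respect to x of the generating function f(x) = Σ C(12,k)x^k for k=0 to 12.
Σ k·C(12,k)x^(k-1) for k=1 to 12

Solution: Term-by-term differentiation gives Σ k·C(12,k)x^{k-1} for k=1 to 12.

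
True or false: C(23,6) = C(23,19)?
False

C(23,6) = 100,947 but C(23,19) = 8,855; symmetry gives C(23,6) = C(23,17), not C(23,19).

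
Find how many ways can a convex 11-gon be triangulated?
Using the Catalan number formula: C_n = C(2n, n) / (n+1)
C_9 = C(18, 9) / (9+1)
     = 48620 / 10
     = 4,862

Answer: 4,862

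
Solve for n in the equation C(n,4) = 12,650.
25

Solution: C(n,4) = n(n−1)(n−2)(n−3)/4! is increasing in n, and n(n−1)(n−2)(n−3) = 4!·12,650 = 303,600 ≈ (n−1.5)^4 gives n ≈ 25.0. Check: C(23,4) = 8,855, C(24,4) = 10,626, C(25,4) = 12,650 ✓. So n = 25.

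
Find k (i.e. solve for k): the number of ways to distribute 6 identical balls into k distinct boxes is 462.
6

Stars and bars: the count is C(6+k−1, k−1), increasing in k. k=4: C(9,3) = 84, k=5: C(10,4) = 210, k=6: C(11,5) = 462 ✓. So k = 6.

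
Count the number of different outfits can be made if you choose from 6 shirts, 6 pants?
36

Explanation: By the multiplication principle: 6 × 6 = 36.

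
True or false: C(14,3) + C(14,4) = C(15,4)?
Pascal's identity C(n,k) + C(n,k+1) = C(n+1,k+1): 364 + 1,001 = 1,365 = C(15,4).
Final answer: True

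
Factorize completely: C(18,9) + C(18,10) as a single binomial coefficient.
C(19,10)
By Pascal's identity: C(18,9) + C(18,10) = C(19,10) = 92,378.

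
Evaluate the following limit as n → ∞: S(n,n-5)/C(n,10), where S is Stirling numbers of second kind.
945

Working:
The leading term of S(n,n-5) as a polynomial in n is (9)!!·C(n,10), so the ratio → (9)!! = 945.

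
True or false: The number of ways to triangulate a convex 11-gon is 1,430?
False

Working:
Triangulations of a convex 11-gon are counted by the Catalan number C_9: C_9 = C(18,9)/(9+1) = 48,620/10 = 4,862.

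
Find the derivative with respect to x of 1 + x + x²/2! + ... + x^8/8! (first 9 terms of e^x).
1 + x + x²/2! + ... + x^7/7!

Differentiating term by term gives the first 8 terms of e^x.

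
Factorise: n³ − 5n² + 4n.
n(n − 1)(n − 4)

Solution: n³ − 5n² + 4n = n(n² − 5n + 4) = n(n − 1)(n − 4).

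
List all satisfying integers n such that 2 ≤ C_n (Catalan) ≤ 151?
C_1=1; C_2=2; C_3=5; C_4=14; C_5=42; C_6=132; C_7=429. So valid n = 2, 3, 4, 5, 6.

Answer: 2, 3, 4, 5, 6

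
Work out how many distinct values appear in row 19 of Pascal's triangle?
10
Row 19 has entries C(19,0)..C(19,19); by symmetry C(19,k)=C(19,19-k), giving 10 distinct values.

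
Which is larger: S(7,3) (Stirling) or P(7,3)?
S(7,3)

Solution: S(7,3) = 3·S(6,3) + S(6,2) = 3·90 + 31 = 301; P(7,3) = 210.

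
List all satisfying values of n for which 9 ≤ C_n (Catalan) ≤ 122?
C_3=5; C_4=14; C_5=42; C_6=132. So valid n = 4, 5.

Answer: 4, 5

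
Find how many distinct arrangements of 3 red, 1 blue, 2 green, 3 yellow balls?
5,040

Working:
Multinomial: 9!/(3! × 1! × 2! × 3!) = 5,040.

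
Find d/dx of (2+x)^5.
5(2+x)^4

Solution: Using the power rule: d/dx (2+x)^5 = 5(2+x)^{4}.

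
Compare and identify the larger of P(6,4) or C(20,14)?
C(20,14)

Solution: P(6,4)=360, C(20,14)=38,760.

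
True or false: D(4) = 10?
False

Derangements of 4 elements: D(4) = (4-1)·[D(3) + D(2)] = 3·[2 + 1] = 9.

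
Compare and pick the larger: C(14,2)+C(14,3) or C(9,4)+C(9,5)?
First=455, Second=252.
Final answer: C(14,2)+C(14,3)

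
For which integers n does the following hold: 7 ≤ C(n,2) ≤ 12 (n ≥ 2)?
5

Working:
C(4,2)=6; C(5,2)=10; C(6,2)=15. So valid n = 5.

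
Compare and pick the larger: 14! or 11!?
14!

Reasoning: 14!=87,178,291,200, 11!=39,916,800. 14! > 11!.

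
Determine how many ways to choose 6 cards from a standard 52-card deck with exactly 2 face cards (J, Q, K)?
6,031,740

Solution: 12 face cards and 40 non-face cards: C(12,2) × C(40,4) = 66 × 91,390 = 6,031,740.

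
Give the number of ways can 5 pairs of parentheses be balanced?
42

Explanation: Using the Catalan number formula: C_n = C(2n, n) / (n+1)
C_5 = C(10, 5) / (5+1)
     = 252 / 6
     = 42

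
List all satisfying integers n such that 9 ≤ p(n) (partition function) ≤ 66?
6, 7, 8, 9, 10, 11

Tabulating p(n) via p(n) = p(n−1) + p(n−2) − p(n−5) − p(n−7) + …: p(5)=7; p(6)=11; p(7)=15; p(8)=22; p(9)=30; p(10)=42; p(11)=56; p(12)=77. So valid n = 6, 7, 8, 9, 10, 11.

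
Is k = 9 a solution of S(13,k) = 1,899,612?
No

Working:
S(13,9) = 9·S(12,9) + S(12,8) = 9·22,275 + 159,027 = 359,502, which does not equal 1,899,612.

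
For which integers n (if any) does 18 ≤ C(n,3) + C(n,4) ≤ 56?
6

Explanation: C(5,3)+C(5,4)=15; C(6,3)+C(6,4)=35; C(7,3)+C(7,4)=70. So valid n = 6.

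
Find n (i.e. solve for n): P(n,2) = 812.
29

Working:
P(n,2) = n(n−1) is increasing in n; n(n−1) ≈ (n−0.5)^2 = 812 gives n ≈ 29.0. Check: P(27,2) = 702, P(28,2) = 756, P(29,2) = 812 ✓. So n = 29.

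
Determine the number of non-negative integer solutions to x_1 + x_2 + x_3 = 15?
136

Reasoning: C(15+3-1, 3-1) = 136.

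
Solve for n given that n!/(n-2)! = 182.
14

Reasoning: n!/(n-2)! = n×(n-1), a product of 2 consecutive integers ≈ (n−0.5)^2. 182^(1/2) + 0.5 ≈ 14.0; check n = 14: 14×13 = 182 ✓. So n = 14.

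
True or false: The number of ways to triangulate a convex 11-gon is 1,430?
Triangulations of a convex 11-gon are counted by the Catalan number C_9: C_9 = C(18,9)/(9+1) = 48,620/10 = 4,862.
Final answer: False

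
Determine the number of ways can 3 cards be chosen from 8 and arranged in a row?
P(8,3) = 8!/(8-3)! = 336.
Final answer: 336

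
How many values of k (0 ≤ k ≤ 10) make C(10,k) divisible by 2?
Checking C(10,k) mod 2 for k = 0..10: divisible at k = 1, 3, 4, 5, 6, 7, 9. That's 7 values.

Answer: 7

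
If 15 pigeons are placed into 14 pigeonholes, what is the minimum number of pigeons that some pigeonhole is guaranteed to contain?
2
Pigeonhole: ⌈15/14⌉ = 2.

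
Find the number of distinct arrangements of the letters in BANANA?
60

Working:
Word has 6 letters (B=1, A=3, N=2). Arrangements: 6!/Π(k!) = 60.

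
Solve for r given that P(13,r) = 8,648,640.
P(13,r) = 13·12·…·(13−r+1), a product of r factors. Multiplying down from 13: 13 = 13; 13·12 = 156; 13·12·11 = 1,716; 13·12·11·10 = 17,160; 13·12·11·10·9 = 154,440; 13·12·11·10·9·8 = 1,235,520; 13·12·11·10·9·8·7 = 8,648,640 ✓ (7 factors). So r = 7.

Answer: 7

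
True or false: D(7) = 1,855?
Derangements of 7 elements: D(7) = (7-1)·[D(6) + D(5)] = 6·[265 + 44] = 1,854.
Final answer: False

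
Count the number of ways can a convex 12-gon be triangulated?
16,796
Using the Catalan number formula: C_n = C(2n, n) / (n+1)
C_10 = C(20, 10) / (10+1)
     = 184756 / 11
     = 16,796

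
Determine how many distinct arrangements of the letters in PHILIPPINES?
1,108,800

Explanation: Word has 11 letters (P=3, H=1, I=3, L=1, N=1, E=1, S=1). Arrangements: 11!/Π(k!) = 1,108,800.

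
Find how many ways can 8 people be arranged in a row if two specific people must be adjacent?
10,080

Treat pair as unit: (8-1)! arrangements × 2 internal orders = 10,080.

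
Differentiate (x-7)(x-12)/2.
(2x - 19)/2

Reasoning: d/dx[(x-7)(x-12)] = (x-12) + (x-7) = 2x - 19. Dividing by 2 gives (2x - 19)/2.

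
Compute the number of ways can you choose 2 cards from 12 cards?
66

C(12,2) = 12! / (2! × (12-2)!)
         = 12! / (2! × 10!)
         = 66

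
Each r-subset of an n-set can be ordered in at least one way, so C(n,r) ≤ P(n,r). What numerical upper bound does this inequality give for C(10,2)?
P(10,2) = 10·9 = 90, so C(10,2) ≤ 90. (The bound is loose by a factor of 2! = 2: C(10,2) = 90/2 = 45.)
Final answer: 90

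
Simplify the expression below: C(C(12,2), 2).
C(12,2) = 66, then C(66, 2) = 2,145.
Final answer: 2,145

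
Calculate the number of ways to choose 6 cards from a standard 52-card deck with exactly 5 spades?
50,193

13 spades and 39 non-spades: C(13,5) × C(39,1) = 1287 × 39 = 50,193.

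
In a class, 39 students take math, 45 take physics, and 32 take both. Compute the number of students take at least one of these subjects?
52
|A∪B| = |A|+|B|-|A∩B| = 39+45-32 = 52.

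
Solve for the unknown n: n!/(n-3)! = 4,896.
18

n!/(n-3)! = n×(n-1)×(n-2), a product of 3 consecutive integers ≈ (n−1)^3. 4,896^(1/3) + 1 ≈ 18.0; check n = 18: 18×17×16 = 4,896 ✓. So n = 18.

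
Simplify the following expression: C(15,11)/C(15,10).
5/11

Reasoning: C(n,k+1)/C(n,k) = (n−k)/(k+1). Here (15−10)/(10+1) = 5/11 = 5/11.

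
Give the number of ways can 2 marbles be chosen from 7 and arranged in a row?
42

Solution: P(7,2) = 7!/(7-2)! = 42.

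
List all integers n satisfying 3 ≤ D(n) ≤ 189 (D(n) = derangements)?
4, 5
Using D(n) = (n−1)[D(n−1) + D(n−2)] with D(1)=0, D(2)=1: D(3)=2; D(4)=9; D(5)=44; D(6)=265. So valid n = 4, 5.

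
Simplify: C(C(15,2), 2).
5,460

Working:
C(15,2) = 105, then C(105, 2) = 5,460.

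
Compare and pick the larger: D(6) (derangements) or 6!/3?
D(6)

Reasoning: D(6) = (6-1)·[D(5) + D(4)] = 5·[44 + 9] = 265; 6!/3 = 720/3 = 240.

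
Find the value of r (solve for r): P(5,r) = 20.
2

P(5,r) = 5·4·…·(5−r+1), a product of r factors. Multiplying down from 5: 5 = 5; 5·4 = 20 ✓ (2 factors). So r = 2.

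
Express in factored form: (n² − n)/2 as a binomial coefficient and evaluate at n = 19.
(n² − n)/2 = n(n−1)/2 = C(n,2). At n = 19: C(19,2) = 171.

Answer: C(n,2); C(19,2) = 171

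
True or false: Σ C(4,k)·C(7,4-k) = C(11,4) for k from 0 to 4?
True

Working:
Vandermonde's identity gives C(11,4) = 330; RHS C(11,4) = 330.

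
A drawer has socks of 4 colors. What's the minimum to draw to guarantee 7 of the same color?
25

Reasoning: Worst case: 6 of each = 24. One more: 25.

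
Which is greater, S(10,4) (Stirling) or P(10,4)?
S(10,4) = 4·S(9,4) + S(9,3) = 4·7,770 + 3,025 = 34,105; P(10,4) = 5,040.
Final answer: S(10,4)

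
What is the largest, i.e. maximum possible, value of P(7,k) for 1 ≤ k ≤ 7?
P(7,k) increases in k, so maximum at k = 7: 7! = 5,040.
Final answer: 5,040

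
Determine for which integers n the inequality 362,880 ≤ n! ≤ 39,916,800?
9, 10, 11
n! is strictly increasing; 9! = 362,880 and 11! = 39,916,800, so valid n = 9, 10, 11.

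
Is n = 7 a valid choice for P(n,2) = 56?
P(7,2) = 7·6 = 42, which does not equal 56.
Final answer: No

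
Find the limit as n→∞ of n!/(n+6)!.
0

n!/(n+6)! = 1/[(n+1)(n+2)···(n+6)] → 0 as n → ∞.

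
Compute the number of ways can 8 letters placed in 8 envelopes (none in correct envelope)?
14,833
Using D(n) = (n-1)[D(n-1) + D(n-2)]:
D(8) = (8-1) × [D(7) + D(6)]
      = 7 × [1854 + 265]
      = 7 × 2119
      = 14,833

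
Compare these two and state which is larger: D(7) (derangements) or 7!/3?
D(7) = (7-1)·[D(6) + D(5)] = 6·[265 + 44] = 1,854; 7!/3 = 5,040/3 = 1,680.

Answer: D(7)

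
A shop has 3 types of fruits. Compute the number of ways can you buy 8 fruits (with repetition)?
45

Reasoning: Stars and bars: C(8+3-1, 8) = C(10, 8) = 45.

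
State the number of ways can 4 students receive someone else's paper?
9

Working:
Using D(n) = (n-1)[D(n-1) + D(n-2)]:
D(4) = (4-1) × [D(3) + D(2)]
      = 3 × [2 + 1]
      = 3 × 3
      = 9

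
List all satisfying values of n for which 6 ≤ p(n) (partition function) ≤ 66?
Tabulating p(n) via p(n) = p(n−1) + p(n−2) − p(n−5) − p(n−7) + …: p(4)=5; p(5)=7; p(6)=11; p(7)=15; p(8)=22; p(9)=30; p(10)=42; p(11)=56; p(12)=77. So valid n = 5, 6, 7, 8, 9, 10, 11.

Answer: 5, 6, 7, 8, 9, 10, 11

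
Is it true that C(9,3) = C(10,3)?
False

LHS = C(9,3) = 84; RHS = C(10,3) = 120. 84 ≠ 120, so the statement does not hold.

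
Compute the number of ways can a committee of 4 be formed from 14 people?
C(14,4) = 14! / (4! × (14-4)!)
         = 14! / (4! × 10!)
         = 1,001
Final answer: 1,001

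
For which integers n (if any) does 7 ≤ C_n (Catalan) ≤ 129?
4, 5

C_3=5; C_4=14; C_5=42; C_6=132. So valid n = 4, 5.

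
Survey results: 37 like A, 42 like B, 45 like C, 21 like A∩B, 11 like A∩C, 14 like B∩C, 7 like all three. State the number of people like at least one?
85

Working:
|A∪B∪C| = 37+42+45-21-11-14+7 = 85.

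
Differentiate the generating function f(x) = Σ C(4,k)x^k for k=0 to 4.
Σ k·C(4,k)x^(k-1) for k=1 to 4

Term-by-term differentiation gives Σ k·C(4,k)x^{k-1} for k=1 to 4.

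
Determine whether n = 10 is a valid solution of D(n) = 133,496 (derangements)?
No

Working:
D(10) = (10-1)·[D(9) + D(8)] = 9·[133,496 + 14,833] = 1,334,961, which does not equal 133,496.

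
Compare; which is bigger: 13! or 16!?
13!=6,227,020,800, 16!=20,922,789,888,000. 16! > 13!.

Answer: 16!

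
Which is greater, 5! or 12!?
12!

Solution: 5!=120, 12!=479,001,600. 12! > 5!.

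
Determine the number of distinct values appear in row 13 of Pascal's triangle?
7

Working:
Row 13 has entries C(13,0)..C(13,13); by symmetry C(13,k)=C(13,13-k), giving 7 distinct values.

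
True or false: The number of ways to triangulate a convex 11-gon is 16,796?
False

Reasoning: Triangulations of a convex 11-gon are counted by the Catalan number C_9: C_9 = C(18,9)/(9+1) = 48,620/10 = 4,862.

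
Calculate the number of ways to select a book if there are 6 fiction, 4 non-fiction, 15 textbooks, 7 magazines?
32

Explanation: By the addition principle: 6 + 4 + 15 + 7 = 32.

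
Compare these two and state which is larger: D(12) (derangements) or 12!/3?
D(12)

Working:
D(12) = (12-1)·[D(11) + D(10)] = 11·[14,684,570 + 1,334,961] = 176,214,841; 12!/3 = 479,001,600/3 = 159,667,200.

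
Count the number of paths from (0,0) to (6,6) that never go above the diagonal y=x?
132

Reasoning: Counted by the Catalan number C_6: C_6 = C(12,6)/(6+1) = 924/7 = 132.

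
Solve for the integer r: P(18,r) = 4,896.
3

Reasoning: P(18,r) = 18·17·…·(18−r+1), a product of r factors. Multiplying down from 18: 18 = 18; 18·17 = 306; 18·17·16 = 4,896 ✓ (3 factors). So r = 3.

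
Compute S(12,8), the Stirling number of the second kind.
159,027

Reasoning: Using the Stirling recurrence: S(n,k) = k·S(n-1,k) + S(n-1,k-1)
S(12,8) = 8·S(11,8) + S(11,7)
         = 8·11880 + 63987
         = 95040 + 63987
         = 159,027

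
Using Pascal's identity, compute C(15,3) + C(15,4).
C(15,3) + C(15,4) = C(16,4) = 1,820.

Answer: 1,820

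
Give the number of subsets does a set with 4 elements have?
16

Working:
Each element can be included or excluded: 2^4 = 16.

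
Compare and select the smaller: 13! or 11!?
13!=6,227,020,800, 11!=39,916,800. 13! > 11!.
Final answer: 11!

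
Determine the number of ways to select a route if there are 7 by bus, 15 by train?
By the addition principle: 7 + 15 = 22.
Final answer: 22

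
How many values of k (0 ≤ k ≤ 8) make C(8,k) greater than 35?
3

Reasoning: Row 8 is unimodal and symmetric about k=8/2. C(8,2)=28 ≤ 35; C(8,3)=56 > 35; by symmetry C(8,k) > 35 for k = 3..5. That's 5 - 3 + 1 = 3 values.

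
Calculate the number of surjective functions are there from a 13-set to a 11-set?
Onto functions = 11! × S(13,11)
First compute S(13,11) via recurrence:
Using the Stirling recurrence: S(n,k) = k·S(n-1,k) + S(n-1,k-1)
S(13,11) = 11·S(12,11) + S(12,10)
         = 11·66 + 1705
         = 726 + 1705
         = 2,431
Then: 39916800 × 2431 = 97,037,740,800

Answer: 97,037,740,800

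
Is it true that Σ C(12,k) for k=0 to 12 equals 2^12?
True

Reasoning: Binomial theorem: Σ C(12,k) = (1+1)^12 = 2^12 = 4,096; RHS 2^12 = 4,096.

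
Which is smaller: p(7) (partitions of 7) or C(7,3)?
Pentagonal recurrence p(n) = p(n−1) + p(n−2) − p(n−5) − p(n−7) + …: p(7) = p(6) + p(5) − p(2) − p(0) = 11 + 7 − 2 − 1 = 15; C(7,3) = 35.
Final answer: p(7)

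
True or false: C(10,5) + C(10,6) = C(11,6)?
Pascal's identity: LHS = 252 + 210 = 462; RHS = C(11,6) = 462. Both sides agree, so the statement holds.
Final answer: True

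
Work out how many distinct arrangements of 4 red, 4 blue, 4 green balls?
34,650
Multinomial: 12!/(4! × 4! × 4!) = 34,650.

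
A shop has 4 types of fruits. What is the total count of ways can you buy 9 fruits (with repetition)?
220
Stars and bars: C(9+4-1, 9) = C(12, 9) = 220.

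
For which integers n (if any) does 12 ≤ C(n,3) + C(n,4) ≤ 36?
C(4,3)+C(4,4)=5; C(5,3)+C(5,4)=15; C(6,3)+C(6,4)=35; C(7,3)+C(7,4)=70. So valid n = 5, 6.
Final answer: 5, 6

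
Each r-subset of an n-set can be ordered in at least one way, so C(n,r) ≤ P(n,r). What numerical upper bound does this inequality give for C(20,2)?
380

Explanation: P(20,2) = 20·19 = 380, so C(20,2) ≤ 380. (The bound is loose by a factor of 2! = 2: C(20,2) = 380/2 = 190.)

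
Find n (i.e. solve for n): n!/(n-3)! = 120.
6
n!/(n-3)! = n×(n-1)×(n-2), a product of 3 consecutive integers ≈ (n−1)^3. 120^(1/3) + 1 ≈ 5.9; check n = 6: 6×5×4 = 120 ✓. So n = 6.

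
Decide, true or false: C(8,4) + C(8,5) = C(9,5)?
True

Pascal's identity: LHS = 70 + 56 = 126; RHS = C(9,5) = 126. Both sides agree, so the statement holds.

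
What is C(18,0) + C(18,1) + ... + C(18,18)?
Sum of binomial coefficients = 2^18 = 262,144.
Final answer: 262,144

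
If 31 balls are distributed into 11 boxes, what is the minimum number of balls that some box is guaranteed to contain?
3

Solution: Pigeonhole: ⌈31/11⌉ = 3.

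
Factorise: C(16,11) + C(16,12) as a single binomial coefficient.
C(17,12)
By Pascal's identity: C(16,11) + C(16,12) = C(17,12) = 6,188.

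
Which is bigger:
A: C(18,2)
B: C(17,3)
B

Working:
A=C(18,2)=153, B=C(17,3)=680.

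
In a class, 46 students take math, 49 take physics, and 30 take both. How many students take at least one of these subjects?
|A∪B| = |A|+|B|-|A∩B| = 46+49-30 = 65.

Answer: 65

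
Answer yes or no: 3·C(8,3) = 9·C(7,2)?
No

Working:
Absorption identity k·C(n,k) = n·C(n-1,k-1). LHS = 3·56 = 168; RHS = 9·21 = 189.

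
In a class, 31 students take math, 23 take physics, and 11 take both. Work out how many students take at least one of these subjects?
43

Explanation: |A∪B| = |A|+|B|-|A∩B| = 31+23-11 = 43.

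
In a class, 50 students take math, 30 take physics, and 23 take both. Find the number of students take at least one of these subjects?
57

Solution: |A∪B| = |A|+|B|-|A∩B| = 50+30-23 = 57.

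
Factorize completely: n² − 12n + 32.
(n − 4)(n − 8)

Explanation: Seek roots whose sum is 12 and product is 32: (4, 8). So n² − 12n + 32 = (n − 4)(n − 8).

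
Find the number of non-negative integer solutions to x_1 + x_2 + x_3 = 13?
105

Explanation: C(13+3-1, 3-1) = 105.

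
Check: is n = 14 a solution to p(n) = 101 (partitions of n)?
No

Explanation: Pentagonal recurrence p(n) = p(n−1) + p(n−2) − p(n−5) − p(n−7) + …: p(14) = p(13) + p(12) − p(9) − p(7) + p(2) = 101 + 77 − 30 − 15 + 2 = 135, which does not equal 101.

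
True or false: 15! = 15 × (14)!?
By definition n! = n × (n-1)!, so 15! = 15 × 14!.

Answer: True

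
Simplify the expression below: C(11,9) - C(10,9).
45

Explanation: C(11,9) - C(10,9) = C(10,8) = 45.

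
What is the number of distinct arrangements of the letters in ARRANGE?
1,260

Word has 7 letters (A=2, R=2, N=1, G=1, E=1). Arrangements: 7!/Π(k!) = 1,260.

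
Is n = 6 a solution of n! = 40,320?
No

Solution: 6! = 6·5! = 6·120 = 720, which does not equal 40,320.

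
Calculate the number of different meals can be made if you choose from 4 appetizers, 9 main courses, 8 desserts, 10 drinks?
2,880

Solution: By the multiplication principle: 4 × 9 × 8 × 10 = 2,880.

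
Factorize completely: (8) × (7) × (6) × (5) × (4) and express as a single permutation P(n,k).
P(8,5) = 8!/(3)!

Reasoning: Product of 5 consecutive descending integers starting at 8: P(8,5) = 8!/3! = 6,720.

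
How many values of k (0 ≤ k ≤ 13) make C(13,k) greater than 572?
6
Row 13 is unimodal and symmetric about k=13/2. C(13,3)=286 ≤ 572; C(13,4)=715 > 572; by symmetry C(13,k) > 572 for k = 4..9. That's 9 - 4 + 1 = 6 values.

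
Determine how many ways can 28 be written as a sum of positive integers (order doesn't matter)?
3,718

Explanation: Pentagonal recurrence p(n) = p(n−1) + p(n−2) − p(n−5) − p(n−7) + …: p(28) = p(27) + p(26) − p(23) − p(21) + p(16) + p(13) − p(6) − p(2) = 3,010 + 2,436 − 1,255 − 792 + 231 + 101 − 11 − 2 = 3,718.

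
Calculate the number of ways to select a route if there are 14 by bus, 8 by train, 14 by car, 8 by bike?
44
By the addition principle: 14 + 8 + 14 + 8 = 44.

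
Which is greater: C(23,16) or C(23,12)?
C(23,12)

Reasoning: C(23,16)=245,157, C(23,12)=1,352,078.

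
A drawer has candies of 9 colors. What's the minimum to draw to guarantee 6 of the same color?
46

Working:
Worst case: 5 of each = 45. One more: 46.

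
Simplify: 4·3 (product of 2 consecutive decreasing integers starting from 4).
This is P(4,2) = 4!/(2)! = 12.

Answer: 12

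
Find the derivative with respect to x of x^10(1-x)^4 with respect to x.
10x^9(1-x)^4 - 4x^10(1-x)^3

Working:
Product rule: 10x^{9}(1-x)^{4} + x^10·(-4)(1-x)^{3}.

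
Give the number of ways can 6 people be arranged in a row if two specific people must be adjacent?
Treat pair as unit: (6-1)! arrangements × 2 internal orders = 240.
Final answer: 240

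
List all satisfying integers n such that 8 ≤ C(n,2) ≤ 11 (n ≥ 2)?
5

Reasoning: C(4,2)=6; C(5,2)=10; C(6,2)=15. So valid n = 5.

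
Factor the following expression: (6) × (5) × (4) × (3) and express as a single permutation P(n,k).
P(6,4) = 6!/(2)!

Product of 4 consecutive descending integers starting at 6: P(6,4) = 6!/2! = 360.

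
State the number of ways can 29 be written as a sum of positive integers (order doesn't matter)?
4,565

Explanation: Pentagonal recurrence p(n) = p(n−1) + p(n−2) − p(n−5) − p(n−7) + …: p(29) = p(28) + p(27) − p(24) − p(22) + p(17) + p(14) − p(7) − p(3) = 3,718 + 3,010 − 1,575 − 1,002 + 297 + 135 − 15 − 3 = 4,565.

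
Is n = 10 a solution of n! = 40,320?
No
10! = 10·9! = 10·362,880 = 3,628,800, which does not equal 40,320.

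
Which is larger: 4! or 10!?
10!
4!=24, 10!=3,628,800. 10! > 4!.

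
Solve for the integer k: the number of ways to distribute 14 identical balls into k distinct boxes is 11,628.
6

Explanation: Stars and bars: the count is C(14+k−1, k−1), increasing in k. k=4: C(17,3) = 680, k=5: C(18,4) = 3,060, k=6: C(19,5) = 11,628 ✓. So k = 6.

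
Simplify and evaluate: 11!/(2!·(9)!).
55

This is C(11,2) = 55.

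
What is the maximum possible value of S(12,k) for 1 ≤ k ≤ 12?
1,379,400

Reasoning: Row S(12,k) for k = 1..12 (via S(n,k) = k·S(n−1,k) + S(n−1,k−1)): 1, 2,047, 86,526, 611,501, 1,379,400, 1,323,652, 627,396, 159,027, 22,275, 1,705, 66, 1. The row is unimodal; maximum at k = 5: 1,379,400.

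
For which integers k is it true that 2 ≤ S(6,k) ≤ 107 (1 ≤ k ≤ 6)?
2, 3, 4, 5

Reasoning: S(6,1)=1; S(6,2)=31; S(6,3)=90; S(6,4)=65; S(6,5)=15; S(6,6)=1. So valid k = 2, 3, 4, 5.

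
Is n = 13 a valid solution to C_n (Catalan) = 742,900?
Yes

C_13 = C(26,13)/(13+1) = 10,400,600/14 = 742,900, which equals 742,900.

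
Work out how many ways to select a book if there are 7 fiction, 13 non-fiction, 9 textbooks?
29

Solution: By the addition principle: 7 + 13 + 9 = 29.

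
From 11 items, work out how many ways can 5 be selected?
462
C(11,5) = 11! / (5! × (11-5)!)
         = 11! / (5! × 6!)
         = 462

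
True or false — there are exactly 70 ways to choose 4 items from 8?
True

Explanation: C(8,4) = 70.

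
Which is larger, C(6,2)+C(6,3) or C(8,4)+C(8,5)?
C(8,4)+C(8,5)

Reasoning: First=35, Second=126.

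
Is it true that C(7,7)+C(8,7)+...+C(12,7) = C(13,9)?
Hockey stick identity gives Σ = C(13,8) = 1,287; RHS C(13,9) = 715.
Final answer: False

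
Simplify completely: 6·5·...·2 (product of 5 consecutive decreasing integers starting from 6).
720

This is P(6,5) = 6!/(1)! = 720.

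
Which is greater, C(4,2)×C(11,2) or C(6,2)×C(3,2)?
C(4,2)×C(11,2)=330, C(6,2)×C(3,2)=45.

Answer: C(4,2)×C(11,2)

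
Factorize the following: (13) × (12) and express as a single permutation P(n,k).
P(13,2) = 13!/(11)!

Working:
Product of 2 consecutive descending integers starting at 13: P(13,2) = 13!/11! = 156.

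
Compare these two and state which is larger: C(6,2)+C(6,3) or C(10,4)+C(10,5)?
C(10,4)+C(10,5)

Solution: First=35, Second=462.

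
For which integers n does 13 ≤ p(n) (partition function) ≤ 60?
7, 8, 9, 10, 11

Solution: Tabulating p(n) via p(n) = p(n−1) + p(n−2) − p(n−5) − p(n−7) + …: p(6)=11; p(7)=15; p(8)=22; p(9)=30; p(10)=42; p(11)=56; p(12)=77. So valid n = 7, 8, 9, 10, 11.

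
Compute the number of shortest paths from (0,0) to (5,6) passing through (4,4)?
210

Solution: To (4,4): C(8,4)=70. From there: C(3,1)=3. Total: 210.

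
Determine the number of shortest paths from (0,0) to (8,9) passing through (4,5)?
8,820

Reasoning: To (4,5): C(9,4)=126. From there: C(8,4)=70. Total: 8,820.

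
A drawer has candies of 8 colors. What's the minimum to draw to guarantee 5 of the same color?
33

Explanation: Worst case: 4 of each = 32. One more: 33.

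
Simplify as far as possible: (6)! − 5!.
600

Explanation: (6)! − 5! = (6)·5! − 5! = (6−1)·5! = 5·5! = 600.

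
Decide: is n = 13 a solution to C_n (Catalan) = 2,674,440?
C_13 = C(26,13)/(13+1) = 10,400,600/14 = 742,900, which does not equal 2,674,440.
Final answer: No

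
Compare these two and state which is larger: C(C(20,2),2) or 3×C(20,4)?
C(C(20,2),2)

Explanation: C(C(20,2),2)=17,955, 3×C(20,4)=14,535.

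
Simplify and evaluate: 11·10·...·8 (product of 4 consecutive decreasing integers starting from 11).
7,920

Reasoning: This is P(11,4) = 11!/(7)! = 7,920.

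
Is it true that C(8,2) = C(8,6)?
True

Reasoning: Symmetry C(n,k) = C(n,n-k): C(8,2) = 28 and C(8,6) = 28. Both sides agree, so the statement holds.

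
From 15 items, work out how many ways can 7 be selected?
C(15,7) = 15! / (7! × (15-7)!)
         = 15! / (7! × 8!)
         = 6,435

Answer: 6,435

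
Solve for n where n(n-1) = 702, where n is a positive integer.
27

n² − n − 702 = 0, so n = (1 ± √(1 + 4·702))/2 = (1 ± √2,809)/2 = (1 ± 53)/2, i.e. n = 27 or n = -26. Taking the positive root, n = 27 (check: 27×26 = 702).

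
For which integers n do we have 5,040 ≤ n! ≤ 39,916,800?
7, 8, 9, 10, 11

Reasoning: n! is strictly increasing; 7! = 5,040 and 11! = 39,916,800, so valid n = 7, 8, 9, 10, 11.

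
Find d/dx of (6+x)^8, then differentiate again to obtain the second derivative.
56(6+x)^6

First derivative: 8(6+x)^{7}. Second derivative: 8·7·(6+x)^{6} = 56(6+x)^{6}.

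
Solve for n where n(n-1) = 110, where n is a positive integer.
11

Working:
n² − n − 110 = 0, so n = (1 ± √(1 + 4·110))/2 = (1 ± √441)/2 = (1 ± 21)/2, i.e. n = 11 or n = -10. Taking the positive root, n = 11 (check: 11×10 = 110).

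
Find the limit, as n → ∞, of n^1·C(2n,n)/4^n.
∞

Solution: C(2n,n) ~ 4^n/√(πn), so n^1·C(2n,n)/4^n ~ n^(1 − 1/2)/√π → ∞.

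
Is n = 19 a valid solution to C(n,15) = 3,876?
C(19,15) = 19·18·17·16·15·14·13·12·11·10·9·8·7·6·5/15! = 5,068,545,850,368,000/1,307,674,368,000 = 3,876, which equals 3,876.
Final answer: Yes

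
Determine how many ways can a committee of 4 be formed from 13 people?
715

C(13,4) = 13! / (4! × (13-4)!)
         = 13! / (4! × 9!)
         = 715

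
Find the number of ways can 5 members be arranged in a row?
120
Arrangements of 5 distinct objects: 5! = 120.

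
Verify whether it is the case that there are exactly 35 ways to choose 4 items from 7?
C(7,4) = 35.

Answer: True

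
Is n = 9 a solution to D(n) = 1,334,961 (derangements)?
No
D(9) = (9-1)·[D(8) + D(7)] = 8·[14,833 + 1,854] = 133,496, which does not equal 1,334,961.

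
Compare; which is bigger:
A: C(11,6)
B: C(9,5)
A

Working:
A=C(11,6)=462, B=C(9,5)=126.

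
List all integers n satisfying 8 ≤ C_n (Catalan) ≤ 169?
4, 5, 6

Reasoning: C_3=5; C_4=14; C_5=42; C_6=132; C_7=429. So valid n = 4, 5, 6.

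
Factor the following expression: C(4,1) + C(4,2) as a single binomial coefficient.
By Pascal's identity: C(4,1) + C(4,2) = C(5,2) = 10.
Final answer: C(5,2)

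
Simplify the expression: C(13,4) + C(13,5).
2,002

Working:
By Pascal's identity: C(14,5) = 2,002.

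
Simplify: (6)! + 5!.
840

(6)! + 5! = (6)·5! + 5! = (6+1)·5! = 7·5! = 840.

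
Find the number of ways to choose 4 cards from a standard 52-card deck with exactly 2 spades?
57,798

Reasoning: 13 spades and 39 non-spades: C(13,2) × C(39,2) = 78 × 741 = 57,798.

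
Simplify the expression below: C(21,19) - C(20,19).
190

Solution: C(21,19) - C(20,19) = C(20,18) = 190.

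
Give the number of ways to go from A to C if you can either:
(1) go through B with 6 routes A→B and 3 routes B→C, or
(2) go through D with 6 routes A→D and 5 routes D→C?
48

Route via B: 6×3=18. Route via D: 6×5=30. Total: 48.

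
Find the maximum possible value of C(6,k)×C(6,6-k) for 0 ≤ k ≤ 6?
400

Working:
C(6,k)·C(6,6-k) = C(6,k)², maximised at the centre k = 3: C(6,3)² = 400.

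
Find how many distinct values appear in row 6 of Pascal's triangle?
4

Solution: Row 6 has entries C(6,0)..C(6,6); by symmetry C(6,k)=C(6,6-k), giving 4 distinct values.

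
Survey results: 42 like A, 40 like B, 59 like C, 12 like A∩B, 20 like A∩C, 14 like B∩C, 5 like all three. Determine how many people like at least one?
100

Reasoning: |A∪B∪C| = 42+40+59-12-20-14+5 = 100.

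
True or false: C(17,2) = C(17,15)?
True

Reasoning: C(17,2) = C(17,17-2) by the symmetry property; both equal 136.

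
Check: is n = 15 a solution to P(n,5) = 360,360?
Yes

Working:
P(15,5) = 15·14·13·12·11 = 360,360, which equals 360,360.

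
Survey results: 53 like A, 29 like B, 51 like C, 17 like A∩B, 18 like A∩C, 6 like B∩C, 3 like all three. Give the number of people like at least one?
95
|A∪B∪C| = 53+29+51-17-18-6+3 = 95.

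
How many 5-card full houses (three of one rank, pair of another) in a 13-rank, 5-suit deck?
Triple rank: 13. Triple suits: C(5,3)=10. Pair rank: 12. Pair suits: C(5,2)=10. Total: 15,600.

Answer: 15,600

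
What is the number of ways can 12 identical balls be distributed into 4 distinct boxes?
455

Explanation: C(12+4-1, 4-1) = C(15, 3) = 455.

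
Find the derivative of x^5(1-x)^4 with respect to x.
5x^4(1-x)^4 - 4x^5(1-x)^3

Working:
Product rule: 5x^{4}(1-x)^{4} + x^5·(-4)(1-x)^{3}.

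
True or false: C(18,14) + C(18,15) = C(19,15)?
True

Working:
Pascal's identity C(n,k) + C(n,k+1) = C(n+1,k+1): 3,060 + 816 = 3,876 = C(19,15).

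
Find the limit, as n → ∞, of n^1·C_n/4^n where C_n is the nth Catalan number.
C_n ~ 4^n/(n^(3/2)√π), so n^1·C_n/4^n ~ n^(1 − 3/2)/√π → 0.

Answer: 0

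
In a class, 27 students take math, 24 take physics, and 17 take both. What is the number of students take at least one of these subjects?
34
|A∪B| = |A|+|B|-|A∩B| = 27+24-17 = 34.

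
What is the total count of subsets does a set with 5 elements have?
Each element can be included or excluded: 2^5 = 32.

Answer: 32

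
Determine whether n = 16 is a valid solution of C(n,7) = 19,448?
No

Explanation: C(16,7) = 16·15·14·13·12·11·10/7! = 57,657,600/5,040 = 11,440, which does not equal 19,448.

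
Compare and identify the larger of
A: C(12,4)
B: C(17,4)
B

Working:
A=C(12,4)=495, B=C(17,4)=2,380.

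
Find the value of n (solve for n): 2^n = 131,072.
17

131,072 = 1,024 × 128 = 2^10 × 2^7 = 2^17, so n = 17.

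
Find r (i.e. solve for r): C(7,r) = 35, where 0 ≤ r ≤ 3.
3

C(7,r) is increasing for 0 ≤ r ≤ 3. Stepping up (C(7,r+1) = C(7,r)·(7−r)/(r+1)): C(7,1) = 7, C(7,2) = 21, C(7,3) = 35 ✓. So r = 3.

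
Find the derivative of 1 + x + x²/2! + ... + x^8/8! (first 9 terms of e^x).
1 + x + x²/2! + ... + x^7/7!

Solution: Differentiating term by term gives the first 8 terms of e^x.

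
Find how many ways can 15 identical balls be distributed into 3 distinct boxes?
C(15+3-1, 3-1) = C(17, 2) = 136.
Final answer: 136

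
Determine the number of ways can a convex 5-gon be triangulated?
5

Working:
Using the Catalan number formula: C_n = C(2n, n) / (n+1)
C_3 = C(6, 3) / (3+1)
     = 20 / 4
     = 5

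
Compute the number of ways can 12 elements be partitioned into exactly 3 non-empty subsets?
This equals S(12,3), the Stirling number of the 2nd kind.
Using the Stirling recurrence: S(n,k) = k·S(n-1,k) + S(n-1,k-1)
S(12,3) = 3·S(11,3) + S(11,2)
         = 3·28501 + 1023
         = 85503 + 1023
         = 86,526
Final answer: 86,526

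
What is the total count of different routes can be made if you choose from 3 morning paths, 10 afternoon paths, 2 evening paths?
60

Reasoning: By the multiplication principle: 3 × 10 × 2 = 60.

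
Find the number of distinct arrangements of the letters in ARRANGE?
Word has 7 letters (A=2, R=2, N=1, G=1, E=1). Arrangements: 7!/Π(k!) = 1,260.

Answer: 1,260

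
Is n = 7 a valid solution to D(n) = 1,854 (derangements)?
Yes

Reasoning: D(7) = (7-1)·[D(6) + D(5)] = 6·[265 + 44] = 1,854, which equals 1,854.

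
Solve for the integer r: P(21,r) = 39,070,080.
P(21,r) = 21·20·…·(21−r+1), a product of r factors. Multiplying down from 21: 21 = 21; 21·20 = 420; 21·20·19 = 7,980; 21·20·19·18 = 143,640; 21·20·19·18·17 = 2,441,880; 21·20·19·18·17·16 = 39,070,080 ✓ (6 factors). So r = 6.
Final answer: 6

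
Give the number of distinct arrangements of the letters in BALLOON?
1,260

Solution: Word has 7 letters (B=1, A=1, L=2, O=2, N=1). Arrangements: 7!/Π(k!) = 1,260.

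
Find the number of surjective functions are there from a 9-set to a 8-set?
Onto functions = 8! × S(9,8)
First compute S(9,8) via recurrence:
Using the Stirling recurrence: S(n,k) = k·S(n-1,k) + S(n-1,k-1)
S(9,8) = 8·S(8,8) + S(8,7)
         = 8·1 + 28
         = 8 + 28
         = 36
Then: 40320 × 36 = 1,451,520

Answer: 1,451,520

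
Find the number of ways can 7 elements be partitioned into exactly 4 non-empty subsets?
This equals S(7,4), the Stirling number of the 2nd kind.
Using the Stirling recurrence: S(n,k) = k·S(n-1,k) + S(n-1,k-1)
S(7,4) = 4·S(6,4) + S(6,3)
         = 4·65 + 90
         = 260 + 90
         = 350
Final answer: 350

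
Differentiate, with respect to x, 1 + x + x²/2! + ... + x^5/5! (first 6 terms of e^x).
1 + x + x²/2! + ... + x^4/4!

Reasoning: Differentiating term by term gives the first 5 terms of e^x.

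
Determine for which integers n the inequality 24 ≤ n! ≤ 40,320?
4, 5, 6, 7, 8

Reasoning: n! is strictly increasing; 4! = 24 and 8! = 40,320, so valid n = 4, 5, 6, 7, 8.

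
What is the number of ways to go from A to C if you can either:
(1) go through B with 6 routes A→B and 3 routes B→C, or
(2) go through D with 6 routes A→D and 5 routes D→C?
48

Route via B: 6×3=18. Route via D: 6×5=30. Total: 48.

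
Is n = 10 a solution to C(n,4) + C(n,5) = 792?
No

Solution: C(10,4) + C(10,5) = 210 + 252 = 462, which does not equal 792.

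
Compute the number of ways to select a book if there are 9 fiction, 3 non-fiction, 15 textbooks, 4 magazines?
By the addition principle: 9 + 3 + 15 + 4 = 31.

Answer: 31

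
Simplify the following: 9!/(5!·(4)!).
126

This is C(9,5) = 126.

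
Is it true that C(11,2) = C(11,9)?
True

Reasoning: Symmetry C(n,k) = C(n,n-k): C(11,2) = 55 and C(11,9) = 55. Both sides agree, so the statement holds.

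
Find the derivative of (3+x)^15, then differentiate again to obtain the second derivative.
210(3+x)^13
First derivative: 15(3+x)^{14}. Second derivative: 15·14·(3+x)^{13} = 210(3+x)^{13}.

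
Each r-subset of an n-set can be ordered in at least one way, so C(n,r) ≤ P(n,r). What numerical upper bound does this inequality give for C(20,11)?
P(20,11) = 20·19·18·17·16·15·14·13·12·11·10 = 6,704,425,728,000, so C(20,11) ≤ 6,704,425,728,000. (The bound is loose by a factor of 11! = 39,916,800: C(20,11) = 6,704,425,728,000/39,916,800 = 167,960.)

Answer: 6,704,425,728,000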